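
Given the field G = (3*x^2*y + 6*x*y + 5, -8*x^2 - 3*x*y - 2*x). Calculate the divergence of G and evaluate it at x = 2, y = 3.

48

∂G₁/∂x = 6*x*y + 6*y
∂G₂/∂y = -3*x
∇·G = 6*x*y - 3*x + 6*y
At (2, 3): 48.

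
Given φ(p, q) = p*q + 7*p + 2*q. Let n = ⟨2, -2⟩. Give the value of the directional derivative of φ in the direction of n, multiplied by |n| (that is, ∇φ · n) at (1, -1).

6

∂φ/∂p = q + 7
∂φ/∂q = p + 2
∇φ at (1, -1) = (6, 3)
∇φ · n = (6)(2) + (3)(-2) = 6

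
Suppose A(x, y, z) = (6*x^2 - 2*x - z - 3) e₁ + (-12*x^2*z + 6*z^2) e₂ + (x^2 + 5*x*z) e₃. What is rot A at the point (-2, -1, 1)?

(36, -2, 48)

(∇×A)₁ = ∂A₃/∂y − ∂A₂/∂z = 12*x^2 - 12*z
(∇×A)₂ = ∂A₁/∂z − ∂A₃/∂x = -2*x - 5*z - 1
(∇×A)₃ = ∂A₂/∂x − ∂A₁/∂y = -24*x*z
∇×A = (12*x^2 - 12*z, -2*x - 5*z - 1, -24*x*z)
At (-2, -1, 1): (36, -2, 48).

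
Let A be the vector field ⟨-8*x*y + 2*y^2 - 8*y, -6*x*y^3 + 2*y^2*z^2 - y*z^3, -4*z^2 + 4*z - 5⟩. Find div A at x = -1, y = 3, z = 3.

∂A₁/∂x = -8*y
∂A₂/∂y = -18*x*y^2 + 4*y*z^2 - z^3
∂A₃/∂z = -8*z + 4
∇·A = -18*x*y^2 + 4*y*z^2 - 8*y - z^3 - 8*z + 4
At (-1, 3, 3): 199.

199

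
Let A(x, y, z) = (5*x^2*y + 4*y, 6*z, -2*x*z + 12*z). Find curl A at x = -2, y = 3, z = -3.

(∇×A)₁ = ∂A₃/∂y − ∂A₂/∂z = -6
(∇×A)₂ = ∂A₁/∂z − ∂A₃/∂x = 2*z
(∇×A)₃ = ∂A₂/∂x − ∂A₁/∂y = -5*x^2 - 4
∇×A = (-6, 2*z, -5*x^2 - 4)
At (-2, 3, -3): (-6, -6, -24).

(-6, -6, -24)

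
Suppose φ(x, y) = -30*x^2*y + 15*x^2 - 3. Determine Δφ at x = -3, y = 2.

∂²φ/∂x² = 30*(-2*y + 1)
∂²φ/∂y² = 0
∇²φ = -60*y + 30
At (-3, 2): -90.

-90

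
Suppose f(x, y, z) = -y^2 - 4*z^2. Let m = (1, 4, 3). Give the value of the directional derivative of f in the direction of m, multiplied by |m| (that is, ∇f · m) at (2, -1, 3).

∂f/∂x = 0
∂f/∂y = -2*y
∂f/∂z = -8*z
∇f at (2, -1, 3) = (0, 2, -24)
∇f · m = (0)(1) + (2)(4) + (-24)(3) = -64

-64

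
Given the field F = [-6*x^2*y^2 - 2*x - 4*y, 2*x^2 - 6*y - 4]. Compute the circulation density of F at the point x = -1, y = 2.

∂F₂/∂x = 4*x
∂F₁/∂y = -12*x^2*y - 4
Scalar curl = 12*x^2*y + 4*x + 4
At (-1, 2): 24.

24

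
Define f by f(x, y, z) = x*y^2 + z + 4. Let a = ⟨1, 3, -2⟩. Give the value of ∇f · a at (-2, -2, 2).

26

∂f/∂x = y^2
∂f/∂y = 2*x*y
∂f/∂z = 1
∇f at (-2, -2, 2) = (4, 8, 1)
∇f · a = (4)(1) + (8)(3) + (1)(-2) = 26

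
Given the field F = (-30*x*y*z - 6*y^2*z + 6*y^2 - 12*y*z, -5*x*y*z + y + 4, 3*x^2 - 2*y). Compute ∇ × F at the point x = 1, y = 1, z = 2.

(∇×F)₁ = ∂F₃/∂y − ∂F₂/∂z = 5*x*y - 2
(∇×F)₂ = ∂F₁/∂z − ∂F₃/∂x = -30*x*y - 6*x - 6*y^2 - 12*y
(∇×F)₃ = ∂F₂/∂x − ∂F₁/∂y = 30*x*z + 7*y*z - 12*y + 12*z
∇×F = (5*x*y - 2, -30*x*y - 6*x - 6*y^2 - 12*y, 30*x*z + 7*y*z - 12*y + 12*z)
At (1, 1, 2): (3, -54, 86).

(3, -54, 86)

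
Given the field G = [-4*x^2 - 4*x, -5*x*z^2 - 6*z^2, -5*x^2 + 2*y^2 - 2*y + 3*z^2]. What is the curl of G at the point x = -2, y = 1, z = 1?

(∇×G)₁ = ∂G₃/∂y − ∂G₂/∂z = 10*x*z + 4*y + 12*z - 2
(∇×G)₂ = ∂G₁/∂z − ∂G₃/∂x = 10*x
(∇×G)₃ = ∂G₂/∂x − ∂G₁/∂y = -5*z^2
∇×G = (10*x*z + 4*y + 12*z - 2, 10*x, -5*z^2)
At (-2, 1, 1): (-6, -20, -5).

(-6, -20, -5)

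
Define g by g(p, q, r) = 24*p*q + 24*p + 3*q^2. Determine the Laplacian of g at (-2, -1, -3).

6

∂²g/∂p² = 0
∂²g/∂q² = 6
∂²g/∂r² = 0
∇²g = 6
At (-2, -1, -3): 6.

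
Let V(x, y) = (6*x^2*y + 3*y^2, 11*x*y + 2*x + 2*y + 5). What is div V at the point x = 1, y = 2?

37

∂V₁/∂x = 12*x*y
∂V₂/∂y = 11*x + 2
∇·V = 12*x*y + 11*x + 2
At (1, 2): 37.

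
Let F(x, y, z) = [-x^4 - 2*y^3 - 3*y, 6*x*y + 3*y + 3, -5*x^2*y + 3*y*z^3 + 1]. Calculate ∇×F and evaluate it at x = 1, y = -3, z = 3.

(76, -30, 39)

(∇×F)₁ = ∂F₃/∂y − ∂F₂/∂z = -5*x^2 + 3*z^3
(∇×F)₂ = ∂F₁/∂z − ∂F₃/∂x = 10*x*y
(∇×F)₃ = ∂F₂/∂x − ∂F₁/∂y = 6*y^2 + 6*y + 3
∇×F = (-5*x^2 + 3*z^3, 10*x*y, 6*y^2 + 6*y + 3)
At (1, -3, 3): (76, -30, 39).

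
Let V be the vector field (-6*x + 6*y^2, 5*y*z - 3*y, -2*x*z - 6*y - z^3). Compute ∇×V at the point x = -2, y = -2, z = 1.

(∇×V)₁ = ∂V₃/∂y − ∂V₂/∂z = -5*y - 6
(∇×V)₂ = ∂V₁/∂z − ∂V₃/∂x = 2*z
(∇×V)₃ = ∂V₂/∂x − ∂V₁/∂y = -12*y
∇×V = (-5*y - 6, 2*z, -12*y)
At (-2, -2, 1): (4, 2, 24).

(4, 2, 24)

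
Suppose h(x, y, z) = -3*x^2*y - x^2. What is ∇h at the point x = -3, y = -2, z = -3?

∂h/∂x = -6*x*y - 2*x
∂h/∂y = -3*x^2
∂h/∂z = 0
∇h = (-6*x*y - 2*x, -3*x^2, 0)
At (-3, -2, -3): (-30, -27, 0).

(-30, -27, 0)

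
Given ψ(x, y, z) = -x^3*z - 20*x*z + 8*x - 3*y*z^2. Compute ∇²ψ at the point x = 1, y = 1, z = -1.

0

∂²ψ/∂x² = -6*x*z
∂²ψ/∂y² = 0
∂²ψ/∂z² = -6*y
∇²ψ = -6*x*z - 6*y
At (1, 1, -1): 0.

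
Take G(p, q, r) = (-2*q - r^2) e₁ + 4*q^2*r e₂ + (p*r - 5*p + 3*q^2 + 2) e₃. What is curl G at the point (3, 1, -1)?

(∇×G)₁ = ∂G₃/∂q − ∂G₂/∂r = -4*q^2 + 6*q
(∇×G)₂ = ∂G₁/∂r − ∂G₃/∂p = -3*r + 5
(∇×G)₃ = ∂G₂/∂p − ∂G₁/∂q = 2
∇×G = (-4*q^2 + 6*q, -3*r + 5, 2)
At (3, 1, -1): (2, 8, 2).

(2, 8, 2)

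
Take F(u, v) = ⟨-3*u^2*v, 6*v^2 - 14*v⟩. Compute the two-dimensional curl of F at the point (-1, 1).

∂F₂/∂u = 0
∂F₁/∂v = -3*u^2
Scalar curl = 3*u^2
At (-1, 1): 3.

3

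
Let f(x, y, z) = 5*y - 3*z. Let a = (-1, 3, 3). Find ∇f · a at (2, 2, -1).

∂f/∂x = 0
∂f/∂y = 5
∂f/∂z = -3
∇f at (2, 2, -1) = (0, 5, -3)
∇f · a = (0)(-1) + (5)(3) + (-3)(3) = 6

6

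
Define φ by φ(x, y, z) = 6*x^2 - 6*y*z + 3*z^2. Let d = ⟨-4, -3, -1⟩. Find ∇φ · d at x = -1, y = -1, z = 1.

∂φ/∂x = 12*x
∂φ/∂y = -6*z
∂φ/∂z = -6*y + 6*z
∇φ at (-1, -1, 1) = (-12, -6, 12)
∇φ · d = (-12)(-4) + (-6)(-3) + (12)(-1) = 54

54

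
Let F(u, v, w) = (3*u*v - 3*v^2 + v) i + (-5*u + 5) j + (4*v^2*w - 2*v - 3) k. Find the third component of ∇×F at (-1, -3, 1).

(∇×F)_3 = ∂F₂/∂u − ∂F₁/∂v
= -5 − (3*u - 6*v + 1)
= -3*u + 6*v - 6
At (-1, -3, 1): -21.

-21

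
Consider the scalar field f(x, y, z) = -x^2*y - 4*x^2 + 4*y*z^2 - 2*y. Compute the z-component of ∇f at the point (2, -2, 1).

-16

(∇f)_3 = ∂f/∂z = 8*y*z
At (2, -2, 1): -16.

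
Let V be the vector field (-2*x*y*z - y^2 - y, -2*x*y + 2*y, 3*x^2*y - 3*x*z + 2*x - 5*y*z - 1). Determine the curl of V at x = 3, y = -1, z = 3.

(12, 31, 19)

(∇×V)₁ = ∂V₃/∂y − ∂V₂/∂z = 3*x^2 - 5*z
(∇×V)₂ = ∂V₁/∂z − ∂V₃/∂x = -8*x*y + 3*z - 2
(∇×V)₃ = ∂V₂/∂x − ∂V₁/∂y = 2*x*z + 1
∇×V = (3*x^2 - 5*z, -8*x*y + 3*z - 2, 2*x*z + 1)
At (3, -1, 3): (12, 31, 19).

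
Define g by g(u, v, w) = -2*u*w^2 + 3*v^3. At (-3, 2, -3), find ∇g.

∂g/∂u = -2*w^2
∂g/∂v = 9*v^2
∂g/∂w = -4*u*w
∇g = (-2*w^2, 9*v^2, -4*u*w)
At (-3, 2, -3): (-18, 36, -36).

(-18, 36, -36)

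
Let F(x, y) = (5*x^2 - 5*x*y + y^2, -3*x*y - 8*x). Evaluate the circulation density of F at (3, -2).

17

∂F₂/∂x = -3*y - 8
∂F₁/∂y = -5*x + 2*y
Scalar curl = 5*x - 5*y - 8
At (3, -2): 17.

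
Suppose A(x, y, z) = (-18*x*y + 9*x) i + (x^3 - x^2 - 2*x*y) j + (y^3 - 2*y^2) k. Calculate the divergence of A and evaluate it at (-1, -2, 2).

∂A₁/∂x = -18*y + 9
∂A₂/∂y = -2*x
∂A₃/∂z = 0
∇·A = -2*x - 18*y + 9
At (-1, -2, 2): 47.

47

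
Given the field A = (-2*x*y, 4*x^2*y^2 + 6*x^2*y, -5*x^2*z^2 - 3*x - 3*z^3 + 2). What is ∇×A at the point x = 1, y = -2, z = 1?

(0, 13, 10)

(∇×A)₁ = ∂A₃/∂y − ∂A₂/∂z = 0
(∇×A)₂ = ∂A₁/∂z − ∂A₃/∂x = 10*x*z^2 + 3
(∇×A)₃ = ∂A₂/∂x − ∂A₁/∂y = 8*x*y^2 + 12*x*y + 2*x
∇×A = (0, 10*x*z^2 + 3, 8*x*y^2 + 12*x*y + 2*x)
At (1, -2, 1): (0, 13, 10).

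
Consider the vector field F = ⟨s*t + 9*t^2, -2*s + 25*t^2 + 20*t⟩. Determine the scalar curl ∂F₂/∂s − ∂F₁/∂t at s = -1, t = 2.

-37

∂F₂/∂s = -2
∂F₁/∂t = s + 18*t
Scalar curl = -s - 18*t - 2
At (-1, 2): -37.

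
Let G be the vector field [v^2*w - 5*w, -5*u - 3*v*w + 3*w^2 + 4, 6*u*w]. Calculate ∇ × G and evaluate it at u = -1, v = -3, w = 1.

(∇×G)₁ = ∂G₃/∂v − ∂G₂/∂w = 3*v - 6*w
(∇×G)₂ = ∂G₁/∂w − ∂G₃/∂u = v^2 - 6*w - 5
(∇×G)₃ = ∂G₂/∂u − ∂G₁/∂v = -2*v*w - 5
∇×G = (3*v - 6*w, v^2 - 6*w - 5, -2*v*w - 5)
At (-1, -3, 1): (-15, -2, 1).

(-15, -2, 1)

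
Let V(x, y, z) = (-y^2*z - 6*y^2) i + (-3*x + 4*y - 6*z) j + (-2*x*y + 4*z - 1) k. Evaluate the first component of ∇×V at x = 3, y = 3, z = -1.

(∇×V)_1 = ∂V₃/∂y − ∂V₂/∂z
= -2*x − (-6)
= -2*x + 6
At (3, 3, -1): 0.

0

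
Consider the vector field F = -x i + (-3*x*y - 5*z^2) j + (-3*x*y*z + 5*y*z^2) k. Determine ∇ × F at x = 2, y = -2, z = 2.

(∇×F)₁ = ∂F₃/∂y − ∂F₂/∂z = -3*x*z + 5*z^2 + 10*z
(∇×F)₂ = ∂F₁/∂z − ∂F₃/∂x = 3*y*z
(∇×F)₃ = ∂F₂/∂x − ∂F₁/∂y = -3*y
∇×F = (-3*x*z + 5*z^2 + 10*z, 3*y*z, -3*y)
At (2, -2, 2): (28, -12, 6).

(28, -12, 6)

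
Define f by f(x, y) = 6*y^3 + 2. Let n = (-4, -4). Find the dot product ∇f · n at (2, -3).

∂f/∂x = 0
∂f/∂y = 18*y^2
∇f at (2, -3) = (0, 162)
∇f · n = (0)(-4) + (162)(-4) = -648

-648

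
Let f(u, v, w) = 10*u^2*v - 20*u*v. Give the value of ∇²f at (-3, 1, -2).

20

∂²f/∂u² = 20*v
∂²f/∂v² = 0
∂²f/∂w² = 0
∇²f = 20*v
At (-3, 1, -2): 20.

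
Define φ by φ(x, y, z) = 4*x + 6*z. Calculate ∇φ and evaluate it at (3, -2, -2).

(4, 0, 6)

∂φ/∂x = 4
∂φ/∂y = 0
∂φ/∂z = 6
∇φ = (4, 0, 6)
At (3, -2, -2): (4, 0, 6).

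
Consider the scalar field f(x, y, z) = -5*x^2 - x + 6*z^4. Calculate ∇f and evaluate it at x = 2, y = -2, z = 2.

∂f/∂x = -10*x - 1
∂f/∂y = 0
∂f/∂z = 24*z^3
∇f = (-10*x - 1, 0, 24*z^3)
At (2, -2, 2): (-21, 0, 192).

(-21, 0, 192)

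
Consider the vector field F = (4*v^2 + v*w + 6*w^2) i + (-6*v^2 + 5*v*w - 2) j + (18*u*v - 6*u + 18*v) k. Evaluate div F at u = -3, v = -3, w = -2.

26

∂F₁/∂u = 0
∂F₂/∂v = -12*v + 5*w
∂F₃/∂w = 0
∇·F = -12*v + 5*w
At (-3, -3, -2): 26.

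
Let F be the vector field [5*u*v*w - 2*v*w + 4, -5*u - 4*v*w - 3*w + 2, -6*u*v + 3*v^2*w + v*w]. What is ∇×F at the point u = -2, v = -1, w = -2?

(∇×F)₁ = ∂F₃/∂v − ∂F₂/∂w = -6*u + 6*v*w + 4*v + w + 3
(∇×F)₂ = ∂F₁/∂w − ∂F₃/∂u = 5*u*v + 4*v
(∇×F)₃ = ∂F₂/∂u − ∂F₁/∂v = -5*u*w + 2*w - 5
∇×F = (-6*u + 6*v*w + 4*v + w + 3, 5*u*v + 4*v, -5*u*w + 2*w - 5)
At (-2, -1, -2): (21, 6, -29).

(21, 6, -29)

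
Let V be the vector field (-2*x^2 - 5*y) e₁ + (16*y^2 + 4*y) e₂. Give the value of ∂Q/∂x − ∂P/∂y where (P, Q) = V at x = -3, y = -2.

5

∂V₂/∂x = 0
∂V₁/∂y = -5
Scalar curl = 5
At (-3, -2): 5.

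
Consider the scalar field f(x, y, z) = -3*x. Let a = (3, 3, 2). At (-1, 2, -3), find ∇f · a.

∂f/∂x = -3
∂f/∂y = 0
∂f/∂z = 0
∇f at (-1, 2, -3) = (-3, 0, 0)
∇f · a = (-3)(3) + (0)(3) + (0)(2) = -9

-9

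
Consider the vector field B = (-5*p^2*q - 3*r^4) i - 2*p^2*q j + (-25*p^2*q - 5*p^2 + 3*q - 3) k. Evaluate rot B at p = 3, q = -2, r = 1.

(-222, -282, 69)

(∇×B)₁ = ∂B₃/∂q − ∂B₂/∂r = -25*p^2 + 3
(∇×B)₂ = ∂B₁/∂r − ∂B₃/∂p = 50*p*q + 10*p - 12*r^3
(∇×B)₃ = ∂B₂/∂p − ∂B₁/∂q = 5*p^2 - 4*p*q
∇×B = (-25*p^2 + 3, 50*p*q + 10*p - 12*r^3, 5*p^2 - 4*p*q)
At (3, -2, 1): (-222, -282, 69).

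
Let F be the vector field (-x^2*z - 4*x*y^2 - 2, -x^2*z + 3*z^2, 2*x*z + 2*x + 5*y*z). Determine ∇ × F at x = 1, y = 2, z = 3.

(∇×F)₁ = ∂F₃/∂y − ∂F₂/∂z = x^2 - z
(∇×F)₂ = ∂F₁/∂z − ∂F₃/∂x = -x^2 - 2*z - 2
(∇×F)₃ = ∂F₂/∂x − ∂F₁/∂y = 8*x*y - 2*x*z
∇×F = (x^2 - z, -x^2 - 2*z - 2, 8*x*y - 2*x*z)
At (1, 2, 3): (-2, -9, 10).

(-2, -9, 10)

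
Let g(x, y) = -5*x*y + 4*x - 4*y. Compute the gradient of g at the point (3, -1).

(9, -19)

∂g/∂x = -5*y + 4
∂g/∂y = -5*x - 4
∇g = (-5*y + 4, -5*x - 4)
At (3, -1): (9, -19).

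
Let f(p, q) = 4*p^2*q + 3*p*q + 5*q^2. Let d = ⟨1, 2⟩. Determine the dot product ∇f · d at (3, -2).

-4

∂f/∂p = 8*p*q + 3*q
∂f/∂q = 4*p^2 + 3*p + 10*q
∇f at (3, -2) = (-54, 25)
∇f · d = (-54)(1) + (25)(2) = -4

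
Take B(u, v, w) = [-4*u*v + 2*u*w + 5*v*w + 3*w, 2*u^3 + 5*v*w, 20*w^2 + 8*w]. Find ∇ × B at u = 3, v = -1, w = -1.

(∇×B)₁ = ∂B₃/∂v − ∂B₂/∂w = -5*v
(∇×B)₂ = ∂B₁/∂w − ∂B₃/∂u = 2*u + 5*v + 3
(∇×B)₃ = ∂B₂/∂u − ∂B₁/∂v = 6*u^2 + 4*u - 5*w
∇×B = (-5*v, 2*u + 5*v + 3, 6*u^2 + 4*u - 5*w)
At (3, -1, -1): (5, 4, 71).

(5, 4, 71)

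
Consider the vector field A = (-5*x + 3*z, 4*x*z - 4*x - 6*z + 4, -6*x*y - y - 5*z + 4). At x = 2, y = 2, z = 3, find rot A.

(-15, 15, 8)

(∇×A)₁ = ∂A₃/∂y − ∂A₂/∂z = -10*x + 5
(∇×A)₂ = ∂A₁/∂z − ∂A₃/∂x = 6*y + 3
(∇×A)₃ = ∂A₂/∂x − ∂A₁/∂y = 4*z - 4
∇×A = (-10*x + 5, 6*y + 3, 4*z - 4)
At (2, 2, 3): (-15, 15, 8).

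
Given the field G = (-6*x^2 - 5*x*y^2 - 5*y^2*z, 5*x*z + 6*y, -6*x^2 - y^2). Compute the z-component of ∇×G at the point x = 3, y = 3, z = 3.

(∇×G)_3 = ∂G₂/∂x − ∂G₁/∂y
= 5*z − (-10*x*y - 10*y*z)
= 10*x*y + 10*y*z + 5*z
At (3, 3, 3): 195.

195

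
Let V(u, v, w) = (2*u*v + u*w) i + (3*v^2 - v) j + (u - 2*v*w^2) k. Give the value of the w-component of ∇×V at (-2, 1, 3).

(∇×V)_3 = ∂V₂/∂u − ∂V₁/∂v
= 0 − (2*u)
= -2*u
At (-2, 1, 3): 4.

4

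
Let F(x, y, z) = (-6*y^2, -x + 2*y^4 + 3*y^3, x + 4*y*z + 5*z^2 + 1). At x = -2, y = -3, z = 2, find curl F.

(8, -1, -37)

(∇×F)₁ = ∂F₃/∂y − ∂F₂/∂z = 4*z
(∇×F)₂ = ∂F₁/∂z − ∂F₃/∂x = -1
(∇×F)₃ = ∂F₂/∂x − ∂F₁/∂y = 12*y - 1
∇×F = (4*z, -1, 12*y - 1)
At (-2, -3, 2): (8, -1, -37).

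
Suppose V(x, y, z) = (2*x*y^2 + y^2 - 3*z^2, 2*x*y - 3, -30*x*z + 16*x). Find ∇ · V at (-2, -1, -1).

58

∂V₁/∂x = 2*y^2
∂V₂/∂y = 2*x
∂V₃/∂z = -30*x
∇·V = -28*x + 2*y^2
At (-2, -1, -1): 58.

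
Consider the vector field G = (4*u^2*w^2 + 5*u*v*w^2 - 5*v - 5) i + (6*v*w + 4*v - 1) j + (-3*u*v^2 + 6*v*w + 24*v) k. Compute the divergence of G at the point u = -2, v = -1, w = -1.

∂G₁/∂u = 8*u*w^2 + 5*v*w^2
∂G₂/∂v = 6*w + 4
∂G₃/∂w = 6*v
∇·G = 8*u*w^2 + 5*v*w^2 + 6*v + 6*w + 4
At (-2, -1, -1): -29.

-29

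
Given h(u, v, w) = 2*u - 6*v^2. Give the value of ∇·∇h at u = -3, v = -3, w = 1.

-12

∂²h/∂u² = 0
∂²h/∂v² = -12
∂²h/∂w² = 0
∇²h = -12
At (-3, -3, 1): -12.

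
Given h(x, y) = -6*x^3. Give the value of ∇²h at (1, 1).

∂²h/∂x² = -36*x
∂²h/∂y² = 0
∇²h = -36*x
At (1, 1): -36.

-36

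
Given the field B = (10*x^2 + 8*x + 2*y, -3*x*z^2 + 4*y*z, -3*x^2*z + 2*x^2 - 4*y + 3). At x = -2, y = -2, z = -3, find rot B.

(∇×B)₁ = ∂B₃/∂y − ∂B₂/∂z = 6*x*z - 4*y - 4
(∇×B)₂ = ∂B₁/∂z − ∂B₃/∂x = 6*x*z - 4*x
(∇×B)₃ = ∂B₂/∂x − ∂B₁/∂y = -3*z^2 - 2
∇×B = (6*x*z - 4*y - 4, 6*x*z - 4*x, -3*z^2 - 2)
At (-2, -2, -3): (40, 44, -29).

(40, 44, -29)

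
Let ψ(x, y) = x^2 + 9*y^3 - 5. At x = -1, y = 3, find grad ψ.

∂ψ/∂x = 2*x
∂ψ/∂y = 27*y^2
∇ψ = (2*x, 27*y^2)
At (-1, 3): (-2, 243).

(-2, 243)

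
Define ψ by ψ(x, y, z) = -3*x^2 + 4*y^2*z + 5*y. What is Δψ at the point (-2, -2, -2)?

-22

∂²ψ/∂x² = -6
∂²ψ/∂y² = 8*z
∂²ψ/∂z² = 0
∇²ψ = 8*z - 6
At (-2, -2, -2): -22.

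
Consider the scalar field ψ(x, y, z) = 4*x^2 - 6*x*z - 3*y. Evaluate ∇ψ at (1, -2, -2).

(20, -3, -6)

∂ψ/∂x = 8*x - 6*z
∂ψ/∂y = -3
∂ψ/∂z = -6*x
∇ψ = (8*x - 6*z, -3, -6*x)
At (1, -2, -2): (20, -3, -6).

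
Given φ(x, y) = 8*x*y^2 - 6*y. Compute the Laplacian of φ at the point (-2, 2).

-32

∂²φ/∂x² = 0
∂²φ/∂y² = 16*x
∇²φ = 16*x
At (-2, 2): -32.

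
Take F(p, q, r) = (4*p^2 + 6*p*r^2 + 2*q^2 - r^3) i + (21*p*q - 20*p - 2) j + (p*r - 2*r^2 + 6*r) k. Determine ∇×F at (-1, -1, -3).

(0, 12, -37)

(∇×F)₁ = ∂F₃/∂q − ∂F₂/∂r = 0
(∇×F)₂ = ∂F₁/∂r − ∂F₃/∂p = 12*p*r - 3*r^2 - r
(∇×F)₃ = ∂F₂/∂p − ∂F₁/∂q = 17*q - 20
∇×F = (0, 12*p*r - 3*r^2 - r, 17*q - 20)
At (-1, -1, -3): (0, 12, -37).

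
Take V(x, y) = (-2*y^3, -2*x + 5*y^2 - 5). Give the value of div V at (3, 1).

∂V₁/∂x = 0
∂V₂/∂y = 10*y
∇·V = 10*y
At (3, 1): 10.

10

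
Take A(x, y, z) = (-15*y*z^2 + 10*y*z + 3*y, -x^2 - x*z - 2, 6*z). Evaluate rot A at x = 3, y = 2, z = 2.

(3, -100, 29)

(∇×A)₁ = ∂A₃/∂y − ∂A₂/∂z = x
(∇×A)₂ = ∂A₁/∂z − ∂A₃/∂x = -30*y*z + 10*y
(∇×A)₃ = ∂A₂/∂x − ∂A₁/∂y = -2*x + 15*z^2 - 11*z - 3
∇×A = (x, -30*y*z + 10*y, -2*x + 15*z^2 - 11*z - 3)
At (3, 2, 2): (3, -100, 29).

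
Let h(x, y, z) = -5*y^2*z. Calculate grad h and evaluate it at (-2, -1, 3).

(0, 30, -5)

∂h/∂x = 0
∂h/∂y = -10*y*z
∂h/∂z = -5*y^2
∇h = (0, -10*y*z, -5*y^2)
At (-2, -1, 3): (0, 30, -5).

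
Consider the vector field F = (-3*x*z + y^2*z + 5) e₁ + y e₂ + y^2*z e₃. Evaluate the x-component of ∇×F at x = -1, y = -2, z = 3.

(∇×F)_1 = ∂F₃/∂y − ∂F₂/∂z
= 2*y*z − (0)
= 2*y*z
At (-1, -2, 3): -12.

-12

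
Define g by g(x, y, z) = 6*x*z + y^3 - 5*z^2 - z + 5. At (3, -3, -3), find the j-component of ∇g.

(∇g)_2 = ∂g/∂y = 3*y^2
At (3, -3, -3): 27.

27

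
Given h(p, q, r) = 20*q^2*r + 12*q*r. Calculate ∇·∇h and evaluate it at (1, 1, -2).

-80

∂²h/∂p² = 0
∂²h/∂q² = 40*r
∂²h/∂r² = 0
∇²h = 40*r
At (1, 1, -2): -80.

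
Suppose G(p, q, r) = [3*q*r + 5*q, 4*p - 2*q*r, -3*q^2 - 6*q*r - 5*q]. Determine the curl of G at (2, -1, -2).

(11, -3, 5)

(∇×G)₁ = ∂G₃/∂q − ∂G₂/∂r = -4*q - 6*r - 5
(∇×G)₂ = ∂G₁/∂r − ∂G₃/∂p = 3*q
(∇×G)₃ = ∂G₂/∂p − ∂G₁/∂q = -3*r - 1
∇×G = (-4*q - 6*r - 5, 3*q, -3*r - 1)
At (2, -1, -2): (11, -3, 5).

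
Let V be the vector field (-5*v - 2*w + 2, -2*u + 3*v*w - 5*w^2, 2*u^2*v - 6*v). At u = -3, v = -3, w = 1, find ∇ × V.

(31, -38, 3)

(∇×V)₁ = ∂V₃/∂v − ∂V₂/∂w = 2*u^2 - 3*v + 10*w - 6
(∇×V)₂ = ∂V₁/∂w − ∂V₃/∂u = -4*u*v - 2
(∇×V)₃ = ∂V₂/∂u − ∂V₁/∂v = 3
∇×V = (2*u^2 - 3*v + 10*w - 6, -4*u*v - 2, 3)
At (-3, -3, 1): (31, -38, 3).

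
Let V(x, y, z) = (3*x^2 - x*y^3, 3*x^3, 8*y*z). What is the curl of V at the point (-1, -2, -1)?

(-8, 0, -3)

(∇×V)₁ = ∂V₃/∂y − ∂V₂/∂z = 8*z
(∇×V)₂ = ∂V₁/∂z − ∂V₃/∂x = 0
(∇×V)₃ = ∂V₂/∂x − ∂V₁/∂y = 9*x^2 + 3*x*y^2
∇×V = (8*z, 0, 9*x^2 + 3*x*y^2)
At (-1, -2, -1): (-8, 0, -3).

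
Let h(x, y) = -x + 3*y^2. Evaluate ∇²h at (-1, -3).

∂²h/∂x² = 0
∂²h/∂y² = 6
∇²h = 6
At (-1, -3): 6.

6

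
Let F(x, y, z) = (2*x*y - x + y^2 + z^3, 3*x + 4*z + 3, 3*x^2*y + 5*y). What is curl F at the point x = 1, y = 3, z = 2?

(∇×F)₁ = ∂F₃/∂y − ∂F₂/∂z = 3*x^2 + 1
(∇×F)₂ = ∂F₁/∂z − ∂F₃/∂x = -6*x*y + 3*z^2
(∇×F)₃ = ∂F₂/∂x − ∂F₁/∂y = -2*x - 2*y + 3
∇×F = (3*x^2 + 1, -6*x*y + 3*z^2, -2*x - 2*y + 3)
At (1, 3, 2): (4, -6, -5).

(4, -6, -5)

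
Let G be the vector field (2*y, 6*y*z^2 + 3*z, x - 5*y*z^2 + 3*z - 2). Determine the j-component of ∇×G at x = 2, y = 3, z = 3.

(∇×G)_2 = ∂G₁/∂z − ∂G₃/∂x
= 0 − (1)
= -1
At (2, 3, 3): -1.

-1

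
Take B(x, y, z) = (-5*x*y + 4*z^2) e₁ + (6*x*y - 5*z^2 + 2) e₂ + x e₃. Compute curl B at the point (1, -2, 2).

(∇×B)₁ = ∂B₃/∂y − ∂B₂/∂z = 10*z
(∇×B)₂ = ∂B₁/∂z − ∂B₃/∂x = 8*z - 1
(∇×B)₃ = ∂B₂/∂x − ∂B₁/∂y = 5*x + 6*y
∇×B = (10*z, 8*z - 1, 5*x + 6*y)
At (1, -2, 2): (20, 15, -7).

(20, 15, -7)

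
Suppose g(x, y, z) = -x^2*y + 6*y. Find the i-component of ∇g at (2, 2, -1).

(∇g)_1 = ∂g/∂x = -2*x*y
At (2, 2, -1): -8.

-8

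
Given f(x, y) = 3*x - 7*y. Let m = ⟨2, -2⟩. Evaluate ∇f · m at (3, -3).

20

∂f/∂x = 3
∂f/∂y = -7
∇f at (3, -3) = (3, -7)
∇f · m = (3)(2) + (-7)(-2) = 20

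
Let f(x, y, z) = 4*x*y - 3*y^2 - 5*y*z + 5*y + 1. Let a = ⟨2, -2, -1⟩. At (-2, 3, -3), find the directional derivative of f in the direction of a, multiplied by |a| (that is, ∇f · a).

51

∂f/∂x = 4*y
∂f/∂y = 4*x - 6*y - 5*z + 5
∂f/∂z = -5*y
∇f at (-2, 3, -3) = (12, -6, -15)
∇f · a = (12)(2) + (-6)(-2) + (-15)(-1) = 51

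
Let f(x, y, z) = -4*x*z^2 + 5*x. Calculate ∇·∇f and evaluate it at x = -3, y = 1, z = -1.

∂²f/∂x² = 0
∂²f/∂y² = 0
∂²f/∂z² = -8*x
∇²f = -8*x
At (-3, 1, -1): 24.

24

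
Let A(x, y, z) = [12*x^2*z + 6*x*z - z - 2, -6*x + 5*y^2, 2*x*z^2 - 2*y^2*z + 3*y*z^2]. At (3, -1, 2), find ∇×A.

(20, 117, -6)

(∇×A)₁ = ∂A₃/∂y − ∂A₂/∂z = -4*y*z + 3*z^2
(∇×A)₂ = ∂A₁/∂z − ∂A₃/∂x = 12*x^2 + 6*x - 2*z^2 - 1
(∇×A)₃ = ∂A₂/∂x − ∂A₁/∂y = -6
∇×A = (-4*y*z + 3*z^2, 12*x^2 + 6*x - 2*z^2 - 1, -6)
At (3, -1, 2): (20, 117, -6).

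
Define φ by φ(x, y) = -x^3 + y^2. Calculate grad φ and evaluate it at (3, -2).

∂φ/∂x = -3*x^2
∂φ/∂y = 2*y
∇φ = (-3*x^2, 2*y)
At (3, -2): (-27, -4).

(-27, -4)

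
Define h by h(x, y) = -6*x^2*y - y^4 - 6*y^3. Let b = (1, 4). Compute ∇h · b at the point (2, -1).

-128

∂h/∂x = -12*x*y
∂h/∂y = -6*x^2 - 4*y^3 - 18*y^2
∇h at (2, -1) = (24, -38)
∇h · b = (24)(1) + (-38)(4) = -128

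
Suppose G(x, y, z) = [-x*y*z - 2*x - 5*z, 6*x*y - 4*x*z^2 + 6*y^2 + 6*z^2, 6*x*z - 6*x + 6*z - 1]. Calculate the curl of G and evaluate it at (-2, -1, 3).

(∇×G)₁ = ∂G₃/∂y − ∂G₂/∂z = 8*x*z - 12*z
(∇×G)₂ = ∂G₁/∂z − ∂G₃/∂x = -x*y - 6*z + 1
(∇×G)₃ = ∂G₂/∂x − ∂G₁/∂y = x*z + 6*y - 4*z^2
∇×G = (8*x*z - 12*z, -x*y - 6*z + 1, x*z + 6*y - 4*z^2)
At (-2, -1, 3): (-84, -19, -48).

(-84, -19, -48)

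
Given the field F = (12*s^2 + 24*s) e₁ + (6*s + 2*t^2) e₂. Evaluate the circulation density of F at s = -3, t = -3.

∂F₂/∂s = 6
∂F₁/∂t = 0
Scalar curl = 6
At (-3, -3): 6.

6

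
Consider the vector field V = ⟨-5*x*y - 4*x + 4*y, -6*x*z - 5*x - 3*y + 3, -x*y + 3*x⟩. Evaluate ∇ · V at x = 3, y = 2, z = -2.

-17

∂V₁/∂x = -5*y - 4
∂V₂/∂y = -3
∂V₃/∂z = 0
∇·V = -5*y - 7
At (3, 2, -2): -17.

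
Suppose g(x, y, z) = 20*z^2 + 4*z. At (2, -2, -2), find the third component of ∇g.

(∇g)_3 = ∂g/∂z = 40*z + 4
At (2, -2, -2): -76.

-76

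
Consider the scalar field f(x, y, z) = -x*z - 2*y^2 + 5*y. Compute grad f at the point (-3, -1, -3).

(3, 9, 3)

∂f/∂x = -z
∂f/∂y = -4*y + 5
∂f/∂z = -x
∇f = (-z, -4*y + 5, -x)
At (-3, -1, -3): (3, 9, 3).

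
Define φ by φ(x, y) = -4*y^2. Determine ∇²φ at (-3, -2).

∂²φ/∂x² = 0
∂²φ/∂y² = -8
∇²φ = -8
At (-3, -2): -8.

-8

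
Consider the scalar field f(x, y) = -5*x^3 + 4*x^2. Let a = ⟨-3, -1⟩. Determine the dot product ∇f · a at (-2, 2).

228

∂f/∂x = -15*x^2 + 8*x
∂f/∂y = 0
∇f at (-2, 2) = (-76, 0)
∇f · a = (-76)(-3) + (0)(-1) = 228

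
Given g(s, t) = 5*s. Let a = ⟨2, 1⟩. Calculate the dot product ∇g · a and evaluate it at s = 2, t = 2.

10

∂g/∂s = 5
∂g/∂t = 0
∇g at (2, 2) = (5, 0)
∇g · a = (5)(2) + (0)(1) = 10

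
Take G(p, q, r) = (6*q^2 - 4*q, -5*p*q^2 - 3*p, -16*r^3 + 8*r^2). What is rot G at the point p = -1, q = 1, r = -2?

(0, 0, -16)

(∇×G)₁ = ∂G₃/∂q − ∂G₂/∂r = 0
(∇×G)₂ = ∂G₁/∂r − ∂G₃/∂p = 0
(∇×G)₃ = ∂G₂/∂p − ∂G₁/∂q = -5*q^2 - 12*q + 1
∇×G = (0, 0, -5*q^2 - 12*q + 1)
At (-1, 1, -2): (0, 0, -16).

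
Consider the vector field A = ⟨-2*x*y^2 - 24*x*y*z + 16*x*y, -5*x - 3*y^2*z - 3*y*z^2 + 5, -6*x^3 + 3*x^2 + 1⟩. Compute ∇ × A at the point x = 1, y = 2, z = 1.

(24, -36, 11)

(∇×A)₁ = ∂A₃/∂y − ∂A₂/∂z = 3*y^2 + 6*y*z
(∇×A)₂ = ∂A₁/∂z − ∂A₃/∂x = 18*x^2 - 24*x*y - 6*x
(∇×A)₃ = ∂A₂/∂x − ∂A₁/∂y = 4*x*y + 24*x*z - 16*x - 5
∇×A = (3*y^2 + 6*y*z, 18*x^2 - 24*x*y - 6*x, 4*x*y + 24*x*z - 16*x - 5)
At (1, 2, 1): (24, -36, 11).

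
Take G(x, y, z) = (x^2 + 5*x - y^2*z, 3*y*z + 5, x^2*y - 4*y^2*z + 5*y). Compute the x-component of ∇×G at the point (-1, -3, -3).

-57

(∇×G)_1 = ∂G₃/∂y − ∂G₂/∂z
= x^2 - 8*y*z + 5 − (3*y)
= x^2 - 8*y*z - 3*y + 5
At (-1, -3, -3): -57.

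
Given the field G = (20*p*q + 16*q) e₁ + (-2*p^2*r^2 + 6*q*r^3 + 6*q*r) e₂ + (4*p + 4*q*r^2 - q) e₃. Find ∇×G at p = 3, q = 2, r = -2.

(-213, -4, -124)

(∇×G)₁ = ∂G₃/∂q − ∂G₂/∂r = 4*p^2*r - 18*q*r^2 - 6*q + 4*r^2 - 1
(∇×G)₂ = ∂G₁/∂r − ∂G₃/∂p = -4
(∇×G)₃ = ∂G₂/∂p − ∂G₁/∂q = -4*p*r^2 - 20*p - 16
∇×G = (4*p^2*r - 18*q*r^2 - 6*q + 4*r^2 - 1, -4, -4*p*r^2 - 20*p - 16)
At (3, 2, -2): (-213, -4, -124).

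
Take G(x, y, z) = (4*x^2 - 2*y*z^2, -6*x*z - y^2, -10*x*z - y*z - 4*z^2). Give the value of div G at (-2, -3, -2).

∂G₁/∂x = 8*x
∂G₂/∂y = -2*y
∂G₃/∂z = -10*x - y - 8*z
∇·G = -2*x - 3*y - 8*z
At (-2, -3, -2): 29.

29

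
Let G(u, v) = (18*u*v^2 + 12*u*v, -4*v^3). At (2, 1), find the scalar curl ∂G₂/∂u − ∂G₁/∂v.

-96

∂G₂/∂u = 0
∂G₁/∂v = 36*u*v + 12*u
Scalar curl = -36*u*v - 12*u
At (2, 1): -96.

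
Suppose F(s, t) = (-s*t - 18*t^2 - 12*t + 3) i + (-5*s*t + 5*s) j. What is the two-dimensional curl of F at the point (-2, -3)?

-78

∂F₂/∂s = -5*t + 5
∂F₁/∂t = -s - 36*t - 12
Scalar curl = s + 31*t + 17
At (-2, -3): -78.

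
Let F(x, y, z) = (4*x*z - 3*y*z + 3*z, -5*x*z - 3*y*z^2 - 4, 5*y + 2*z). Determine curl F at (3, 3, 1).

(38, 6, -2)

(∇×F)₁ = ∂F₃/∂y − ∂F₂/∂z = 5*x + 6*y*z + 5
(∇×F)₂ = ∂F₁/∂z − ∂F₃/∂x = 4*x - 3*y + 3
(∇×F)₃ = ∂F₂/∂x − ∂F₁/∂y = -2*z
∇×F = (5*x + 6*y*z + 5, 4*x - 3*y + 3, -2*z)
At (3, 3, 1): (38, 6, -2).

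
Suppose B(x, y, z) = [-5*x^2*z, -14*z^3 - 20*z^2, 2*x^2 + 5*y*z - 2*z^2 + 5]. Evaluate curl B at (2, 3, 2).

(∇×B)₁ = ∂B₃/∂y − ∂B₂/∂z = 42*z^2 + 45*z
(∇×B)₂ = ∂B₁/∂z − ∂B₃/∂x = -5*x^2 - 4*x
(∇×B)₃ = ∂B₂/∂x − ∂B₁/∂y = 0
∇×B = (42*z^2 + 45*z, -5*x^2 - 4*x, 0)
At (2, 3, 2): (258, -28, 0).

(258, -28, 0)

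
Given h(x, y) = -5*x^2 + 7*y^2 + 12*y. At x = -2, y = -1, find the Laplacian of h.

4

∂²h/∂x² = -10
∂²h/∂y² = 14
∇²h = 4
At (-2, -1): 4.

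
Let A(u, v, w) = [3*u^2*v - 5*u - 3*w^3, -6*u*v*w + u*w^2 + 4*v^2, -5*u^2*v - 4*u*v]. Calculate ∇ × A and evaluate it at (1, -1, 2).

(-19, -50, 13)

(∇×A)₁ = ∂A₃/∂v − ∂A₂/∂w = -5*u^2 + 6*u*v - 2*u*w - 4*u
(∇×A)₂ = ∂A₁/∂w − ∂A₃/∂u = 10*u*v + 4*v - 9*w^2
(∇×A)₃ = ∂A₂/∂u − ∂A₁/∂v = -3*u^2 - 6*v*w + w^2
∇×A = (-5*u^2 + 6*u*v - 2*u*w - 4*u, 10*u*v + 4*v - 9*w^2, -3*u^2 - 6*v*w + w^2)
At (1, -1, 2): (-19, -50, 13).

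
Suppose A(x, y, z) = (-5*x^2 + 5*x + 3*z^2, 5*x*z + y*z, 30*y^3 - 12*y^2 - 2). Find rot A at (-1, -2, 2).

(∇×A)₁ = ∂A₃/∂y − ∂A₂/∂z = -5*x + 90*y^2 - 25*y
(∇×A)₂ = ∂A₁/∂z − ∂A₃/∂x = 6*z
(∇×A)₃ = ∂A₂/∂x − ∂A₁/∂y = 5*z
∇×A = (-5*x + 90*y^2 - 25*y, 6*z, 5*z)
At (-1, -2, 2): (415, 12, 10).

(415, 12, 10)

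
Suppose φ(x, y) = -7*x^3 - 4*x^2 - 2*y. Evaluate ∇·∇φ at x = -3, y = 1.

118

∂²φ/∂x² = -2*(21*x + 4)
∂²φ/∂y² = 0
∇²φ = -42*x - 8
At (-3, 1): 118.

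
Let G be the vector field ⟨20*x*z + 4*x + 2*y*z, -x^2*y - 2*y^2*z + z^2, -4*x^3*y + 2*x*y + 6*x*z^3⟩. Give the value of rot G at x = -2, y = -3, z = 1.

(∇×G)₁ = ∂G₃/∂y − ∂G₂/∂z = -4*x^3 + 2*x + 2*y^2 - 2*z
(∇×G)₂ = ∂G₁/∂z − ∂G₃/∂x = 12*x^2*y + 20*x - 6*z^3
(∇×G)₃ = ∂G₂/∂x − ∂G₁/∂y = -2*x*y - 2*z
∇×G = (-4*x^3 + 2*x + 2*y^2 - 2*z, 12*x^2*y + 20*x - 6*z^3, -2*x*y - 2*z)
At (-2, -3, 1): (44, -190, -14).

(44, -190, -14)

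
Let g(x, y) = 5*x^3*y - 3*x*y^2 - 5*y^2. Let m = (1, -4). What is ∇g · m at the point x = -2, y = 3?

∂g/∂x = 15*x^2*y - 3*y^2
∂g/∂y = 5*x^3 - 6*x*y - 10*y
∇g at (-2, 3) = (153, -34)
∇g · m = (153)(1) + (-34)(-4) = 289

289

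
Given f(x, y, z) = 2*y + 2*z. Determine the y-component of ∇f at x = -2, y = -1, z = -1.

2

(∇f)_2 = ∂f/∂y = 2
At (-2, -1, -1): 2.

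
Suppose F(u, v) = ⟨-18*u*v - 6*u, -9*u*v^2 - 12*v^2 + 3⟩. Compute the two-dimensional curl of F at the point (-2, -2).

∂F₂/∂u = -9*v^2
∂F₁/∂v = -18*u
Scalar curl = 18*u - 9*v^2
At (-2, -2): -72.

-72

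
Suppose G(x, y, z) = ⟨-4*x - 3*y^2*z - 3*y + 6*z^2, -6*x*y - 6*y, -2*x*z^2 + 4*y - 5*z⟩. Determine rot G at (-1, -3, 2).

(4, 5, -15)

(∇×G)₁ = ∂G₃/∂y − ∂G₂/∂z = 4
(∇×G)₂ = ∂G₁/∂z − ∂G₃/∂x = -3*y^2 + 2*z^2 + 12*z
(∇×G)₃ = ∂G₂/∂x − ∂G₁/∂y = 6*y*z - 6*y + 3
∇×G = (4, -3*y^2 + 2*z^2 + 12*z, 6*y*z - 6*y + 3)
At (-1, -3, 2): (4, 5, -15).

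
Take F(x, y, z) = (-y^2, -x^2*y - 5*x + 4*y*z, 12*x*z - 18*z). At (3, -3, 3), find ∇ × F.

(12, -36, 7)

(∇×F)₁ = ∂F₃/∂y − ∂F₂/∂z = -4*y
(∇×F)₂ = ∂F₁/∂z − ∂F₃/∂x = -12*z
(∇×F)₃ = ∂F₂/∂x − ∂F₁/∂y = -2*x*y + 2*y - 5
∇×F = (-4*y, -12*z, -2*x*y + 2*y - 5)
At (3, -3, 3): (12, -36, 7).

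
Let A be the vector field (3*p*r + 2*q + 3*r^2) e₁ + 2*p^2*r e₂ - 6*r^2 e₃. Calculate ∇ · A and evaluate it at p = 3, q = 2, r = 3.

∂A₁/∂p = 3*r
∂A₂/∂q = 0
∂A₃/∂r = -12*r
∇·A = -9*r
At (3, 2, 3): -27.

-27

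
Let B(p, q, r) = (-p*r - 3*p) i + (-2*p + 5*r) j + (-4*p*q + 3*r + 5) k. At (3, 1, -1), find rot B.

(∇×B)₁ = ∂B₃/∂q − ∂B₂/∂r = -4*p - 5
(∇×B)₂ = ∂B₁/∂r − ∂B₃/∂p = -p + 4*q
(∇×B)₃ = ∂B₂/∂p − ∂B₁/∂q = -2
∇×B = (-4*p - 5, -p + 4*q, -2)
At (3, 1, -1): (-17, 1, -2).

(-17, 1, -2)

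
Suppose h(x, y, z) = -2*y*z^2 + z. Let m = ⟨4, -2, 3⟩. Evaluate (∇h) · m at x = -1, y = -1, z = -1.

-5

∂h/∂x = 0
∂h/∂y = -2*z^2
∂h/∂z = -4*y*z + 1
∇h at (-1, -1, -1) = (0, -2, -3)
∇h · m = (0)(4) + (-2)(-2) + (-3)(3) = -5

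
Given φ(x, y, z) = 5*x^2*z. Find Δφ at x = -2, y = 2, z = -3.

∂²φ/∂x² = 10*z
∂²φ/∂y² = 0
∂²φ/∂z² = 0
∇²φ = 10*z
At (-2, 2, -3): -30.

-30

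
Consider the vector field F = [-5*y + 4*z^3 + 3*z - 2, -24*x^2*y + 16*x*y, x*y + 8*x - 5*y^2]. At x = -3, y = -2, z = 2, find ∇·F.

-264

∂F₁/∂x = 0
∂F₂/∂y = -24*x^2 + 16*x
∂F₃/∂z = 0
∇·F = -24*x^2 + 16*x
At (-3, -2, 2): -264.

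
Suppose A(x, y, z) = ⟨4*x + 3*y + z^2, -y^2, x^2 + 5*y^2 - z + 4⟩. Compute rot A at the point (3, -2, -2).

(-20, -10, -3)

(∇×A)₁ = ∂A₃/∂y − ∂A₂/∂z = 10*y
(∇×A)₂ = ∂A₁/∂z − ∂A₃/∂x = -2*x + 2*z
(∇×A)₃ = ∂A₂/∂x − ∂A₁/∂y = -3
∇×A = (10*y, -2*x + 2*z, -3)
At (3, -2, -2): (-20, -10, -3).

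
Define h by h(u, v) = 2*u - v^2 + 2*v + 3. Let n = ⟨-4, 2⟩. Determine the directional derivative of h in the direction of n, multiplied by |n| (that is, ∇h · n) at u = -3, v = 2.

-12

∂h/∂u = 2
∂h/∂v = -2*v + 2
∇h at (-3, 2) = (2, -2)
∇h · n = (2)(-4) + (-2)(2) = -12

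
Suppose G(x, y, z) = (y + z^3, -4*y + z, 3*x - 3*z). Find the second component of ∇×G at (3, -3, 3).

(∇×G)_2 = ∂G₁/∂z − ∂G₃/∂x
= 3*z^2 − (3)
= 3*z^2 - 3
At (3, -3, 3): 24.

24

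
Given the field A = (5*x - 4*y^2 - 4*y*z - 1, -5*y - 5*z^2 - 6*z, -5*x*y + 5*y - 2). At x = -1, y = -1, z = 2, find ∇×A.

(∇×A)₁ = ∂A₃/∂y − ∂A₂/∂z = -5*x + 10*z + 11
(∇×A)₂ = ∂A₁/∂z − ∂A₃/∂x = y
(∇×A)₃ = ∂A₂/∂x − ∂A₁/∂y = 8*y + 4*z
∇×A = (-5*x + 10*z + 11, y, 8*y + 4*z)
At (-1, -1, 2): (36, -1, 0).

(36, -1, 0)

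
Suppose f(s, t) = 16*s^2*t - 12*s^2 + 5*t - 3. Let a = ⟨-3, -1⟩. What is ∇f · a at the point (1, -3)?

339

∂f/∂s = 32*s*t - 24*s
∂f/∂t = 16*s^2 + 5
∇f at (1, -3) = (-120, 21)
∇f · a = (-120)(-3) + (21)(-1) = 339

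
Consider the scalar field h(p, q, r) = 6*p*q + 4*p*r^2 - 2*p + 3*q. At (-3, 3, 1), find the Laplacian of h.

-24

∂²h/∂p² = 0
∂²h/∂q² = 0
∂²h/∂r² = 8*p
∇²h = 8*p
At (-3, 3, 1): -24.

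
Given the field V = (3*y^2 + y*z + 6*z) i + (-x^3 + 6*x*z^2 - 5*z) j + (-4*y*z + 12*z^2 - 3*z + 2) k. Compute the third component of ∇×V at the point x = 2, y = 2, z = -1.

(∇×V)_3 = ∂V₂/∂x − ∂V₁/∂y
= -3*x^2 + 6*z^2 − (6*y + z)
= -3*x^2 - 6*y + 6*z^2 - z
At (2, 2, -1): -17.

-17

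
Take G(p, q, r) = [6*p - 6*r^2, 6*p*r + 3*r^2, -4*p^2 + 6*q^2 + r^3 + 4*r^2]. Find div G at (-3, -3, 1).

17

∂G₁/∂p = 6
∂G₂/∂q = 0
∂G₃/∂r = 3*r^2 + 8*r
∇·G = 3*r^2 + 8*r + 6
At (-3, -3, 1): 17.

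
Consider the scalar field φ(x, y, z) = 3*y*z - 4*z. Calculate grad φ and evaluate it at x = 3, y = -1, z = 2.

(0, 6, -7)

∂φ/∂x = 0
∂φ/∂y = 3*z
∂φ/∂z = 3*y - 4
∇φ = (0, 3*z, 3*y - 4)
At (3, -1, 2): (0, 6, -7).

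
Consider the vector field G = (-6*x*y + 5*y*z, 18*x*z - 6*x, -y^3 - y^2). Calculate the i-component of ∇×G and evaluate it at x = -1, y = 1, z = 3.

(∇×G)_1 = ∂G₃/∂y − ∂G₂/∂z
= -3*y^2 - 2*y − (18*x)
= -18*x - 3*y^2 - 2*y
At (-1, 1, 3): 13.

13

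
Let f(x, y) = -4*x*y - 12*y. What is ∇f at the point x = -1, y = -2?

(8, -8)

∂f/∂x = -4*y
∂f/∂y = -4*x - 12
∇f = (-4*y, -4*x - 12)
At (-1, -2): (8, -8).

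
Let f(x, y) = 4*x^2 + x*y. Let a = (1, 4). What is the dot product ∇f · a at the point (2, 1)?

25

∂f/∂x = 8*x + y
∂f/∂y = x
∇f at (2, 1) = (17, 2)
∇f · a = (17)(1) + (2)(4) = 25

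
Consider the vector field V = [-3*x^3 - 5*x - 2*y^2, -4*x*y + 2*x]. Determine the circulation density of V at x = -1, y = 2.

∂V₂/∂x = -4*y + 2
∂V₁/∂y = -4*y
Scalar curl = 2
At (-1, 2): 2.

2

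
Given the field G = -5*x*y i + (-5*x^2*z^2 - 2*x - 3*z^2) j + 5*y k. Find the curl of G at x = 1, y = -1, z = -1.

(-11, 0, -7)

(∇×G)₁ = ∂G₃/∂y − ∂G₂/∂z = 10*x^2*z + 6*z + 5
(∇×G)₂ = ∂G₁/∂z − ∂G₃/∂x = 0
(∇×G)₃ = ∂G₂/∂x − ∂G₁/∂y = -10*x*z^2 + 5*x - 2
∇×G = (10*x^2*z + 6*z + 5, 0, -10*x*z^2 + 5*x - 2)
At (1, -1, -1): (-11, 0, -7).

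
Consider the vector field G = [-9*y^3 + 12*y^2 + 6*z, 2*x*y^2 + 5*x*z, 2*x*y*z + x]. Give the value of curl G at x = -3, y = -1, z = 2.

(3, 9, 63)

(∇×G)₁ = ∂G₃/∂y − ∂G₂/∂z = 2*x*z - 5*x
(∇×G)₂ = ∂G₁/∂z − ∂G₃/∂x = -2*y*z + 5
(∇×G)₃ = ∂G₂/∂x − ∂G₁/∂y = 29*y^2 - 24*y + 5*z
∇×G = (2*x*z - 5*x, -2*y*z + 5, 29*y^2 - 24*y + 5*z)
At (-3, -1, 2): (3, 9, 63).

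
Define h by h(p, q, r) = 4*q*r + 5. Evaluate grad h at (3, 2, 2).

∂h/∂p = 0
∂h/∂q = 4*r
∂h/∂r = 4*q
∇h = (0, 4*r, 4*q)
At (3, 2, 2): (0, 8, 8).

(0, 8, 8)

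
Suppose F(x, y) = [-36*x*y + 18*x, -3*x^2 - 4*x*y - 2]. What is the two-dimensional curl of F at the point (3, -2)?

∂F₂/∂x = -6*x - 4*y
∂F₁/∂y = -36*x
Scalar curl = 30*x - 4*y
At (3, -2): 98.

98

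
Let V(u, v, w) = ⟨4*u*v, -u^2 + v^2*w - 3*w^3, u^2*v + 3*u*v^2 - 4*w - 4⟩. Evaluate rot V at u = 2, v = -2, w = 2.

(∇×V)₁ = ∂V₃/∂v − ∂V₂/∂w = u^2 + 6*u*v - v^2 + 9*w^2
(∇×V)₂ = ∂V₁/∂w − ∂V₃/∂u = -2*u*v - 3*v^2
(∇×V)₃ = ∂V₂/∂u − ∂V₁/∂v = -6*u
∇×V = (u^2 + 6*u*v - v^2 + 9*w^2, -2*u*v - 3*v^2, -6*u)
At (2, -2, 2): (12, -4, -12).

(12, -4, -12)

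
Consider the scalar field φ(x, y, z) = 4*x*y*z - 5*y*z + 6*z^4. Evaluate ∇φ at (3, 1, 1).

(4, 7, 31)

∂φ/∂x = 4*y*z
∂φ/∂y = 4*x*z - 5*z
∂φ/∂z = 4*x*y - 5*y + 24*z^3
∇φ = (4*y*z, 4*x*z - 5*z, 4*x*y - 5*y + 24*z^3)
At (3, 1, 1): (4, 7, 31).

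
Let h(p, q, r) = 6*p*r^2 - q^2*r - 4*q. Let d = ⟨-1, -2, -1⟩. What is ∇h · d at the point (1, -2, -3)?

18

∂h/∂p = 6*r^2
∂h/∂q = -2*q*r - 4
∂h/∂r = 12*p*r - q^2
∇h at (1, -2, -3) = (54, -16, -40)
∇h · d = (54)(-1) + (-16)(-2) + (-40)(-1) = 18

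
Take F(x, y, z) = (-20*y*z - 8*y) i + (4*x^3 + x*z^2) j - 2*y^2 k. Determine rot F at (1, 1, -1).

(-2, -20, 1)

(∇×F)₁ = ∂F₃/∂y − ∂F₂/∂z = -2*x*z - 4*y
(∇×F)₂ = ∂F₁/∂z − ∂F₃/∂x = -20*y
(∇×F)₃ = ∂F₂/∂x − ∂F₁/∂y = 12*x^2 + z^2 + 20*z + 8
∇×F = (-2*x*z - 4*y, -20*y, 12*x^2 + z^2 + 20*z + 8)
At (1, 1, -1): (-2, -20, 1).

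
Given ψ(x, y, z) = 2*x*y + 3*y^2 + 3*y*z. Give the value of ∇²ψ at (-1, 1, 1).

6

∂²ψ/∂x² = 0
∂²ψ/∂y² = 6
∂²ψ/∂z² = 0
∇²ψ = 6
At (-1, 1, 1): 6.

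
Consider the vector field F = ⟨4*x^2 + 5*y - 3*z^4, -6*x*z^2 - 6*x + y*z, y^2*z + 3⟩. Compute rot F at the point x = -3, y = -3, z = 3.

(-123, -324, -65)

(∇×F)₁ = ∂F₃/∂y − ∂F₂/∂z = 12*x*z + 2*y*z - y
(∇×F)₂ = ∂F₁/∂z − ∂F₃/∂x = -12*z^3
(∇×F)₃ = ∂F₂/∂x − ∂F₁/∂y = -6*z^2 - 11
∇×F = (12*x*z + 2*y*z - y, -12*z^3, -6*z^2 - 11)
At (-3, -3, 3): (-123, -324, -65).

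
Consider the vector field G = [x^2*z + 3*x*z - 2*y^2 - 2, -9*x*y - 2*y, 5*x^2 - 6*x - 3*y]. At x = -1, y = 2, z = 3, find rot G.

(∇×G)₁ = ∂G₃/∂y − ∂G₂/∂z = -3
(∇×G)₂ = ∂G₁/∂z − ∂G₃/∂x = x^2 - 7*x + 6
(∇×G)₃ = ∂G₂/∂x − ∂G₁/∂y = -5*y
∇×G = (-3, x^2 - 7*x + 6, -5*y)
At (-1, 2, 3): (-3, 14, -10).

(-3, 14, -10)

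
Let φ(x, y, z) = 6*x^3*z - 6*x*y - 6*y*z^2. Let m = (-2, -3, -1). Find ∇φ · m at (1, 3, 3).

210

∂φ/∂x = 18*x^2*z - 6*y
∂φ/∂y = -6*x - 6*z^2
∂φ/∂z = 6*x^3 - 12*y*z
∇φ at (1, 3, 3) = (36, -60, -102)
∇φ · m = (36)(-2) + (-60)(-3) + (-102)(-1) = 210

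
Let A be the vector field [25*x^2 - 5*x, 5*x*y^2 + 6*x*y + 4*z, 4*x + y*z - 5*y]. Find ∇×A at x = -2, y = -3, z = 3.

(∇×A)₁ = ∂A₃/∂y − ∂A₂/∂z = z - 9
(∇×A)₂ = ∂A₁/∂z − ∂A₃/∂x = -4
(∇×A)₃ = ∂A₂/∂x − ∂A₁/∂y = 5*y^2 + 6*y
∇×A = (z - 9, -4, 5*y^2 + 6*y)
At (-2, -3, 3): (-6, -4, 27).

(-6, -4, 27)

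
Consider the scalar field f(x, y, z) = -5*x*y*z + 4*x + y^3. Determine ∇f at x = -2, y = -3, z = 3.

(49, 57, -30)

∂f/∂x = -5*y*z + 4
∂f/∂y = -5*x*z + 3*y^2
∂f/∂z = -5*x*y
∇f = (-5*y*z + 4, -5*x*z + 3*y^2, -5*x*y)
At (-2, -3, 3): (49, 57, -30).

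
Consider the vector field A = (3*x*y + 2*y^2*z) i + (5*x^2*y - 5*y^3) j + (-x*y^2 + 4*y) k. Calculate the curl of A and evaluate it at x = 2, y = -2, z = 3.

(12, 12, -22)

(∇×A)₁ = ∂A₃/∂y − ∂A₂/∂z = -2*x*y + 4
(∇×A)₂ = ∂A₁/∂z − ∂A₃/∂x = 3*y^2
(∇×A)₃ = ∂A₂/∂x − ∂A₁/∂y = 10*x*y - 3*x - 4*y*z
∇×A = (-2*x*y + 4, 3*y^2, 10*x*y - 3*x - 4*y*z)
At (2, -2, 3): (12, 12, -22).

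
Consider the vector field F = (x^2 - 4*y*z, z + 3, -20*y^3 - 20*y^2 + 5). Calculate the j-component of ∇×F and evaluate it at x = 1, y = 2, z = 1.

-8

(∇×F)_2 = ∂F₁/∂z − ∂F₃/∂x
= -4*y − (0)
= -4*y
At (1, 2, 1): -8.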